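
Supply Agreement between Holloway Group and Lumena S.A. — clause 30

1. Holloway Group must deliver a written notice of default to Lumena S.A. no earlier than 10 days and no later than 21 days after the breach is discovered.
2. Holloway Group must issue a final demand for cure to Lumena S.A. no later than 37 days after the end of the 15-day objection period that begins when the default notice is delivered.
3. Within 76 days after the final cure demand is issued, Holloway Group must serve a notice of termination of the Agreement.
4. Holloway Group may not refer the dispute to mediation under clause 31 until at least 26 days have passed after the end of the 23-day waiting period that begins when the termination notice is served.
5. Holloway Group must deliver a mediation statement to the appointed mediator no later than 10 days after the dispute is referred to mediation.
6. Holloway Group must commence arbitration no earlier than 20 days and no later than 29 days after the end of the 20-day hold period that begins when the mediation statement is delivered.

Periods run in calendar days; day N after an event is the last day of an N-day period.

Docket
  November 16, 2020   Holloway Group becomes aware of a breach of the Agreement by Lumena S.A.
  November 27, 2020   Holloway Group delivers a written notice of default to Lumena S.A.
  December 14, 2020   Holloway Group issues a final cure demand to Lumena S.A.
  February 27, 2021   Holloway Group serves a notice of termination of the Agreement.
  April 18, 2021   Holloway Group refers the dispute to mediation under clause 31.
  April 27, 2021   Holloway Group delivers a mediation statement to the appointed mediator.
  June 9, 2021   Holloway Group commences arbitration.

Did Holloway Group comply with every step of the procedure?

Step 1 — 10 and 21 days from November 16, 2020 (when the breach is discovered) are November 26, 2020 and December 7, 2020 respectively; November 27, 2020 falls inside that range.
Step 2 — counting 37 days from December 12, 2020 (end of the 15-day objection period, which began when the default notice is delivered on November 27, 2020) gives a deadline of January 18, 2021; done December 14, 2020 — timely.
Step 3 — counting 76 days from December 14, 2020 (when the final cure demand is issued) gives a deadline of February 28, 2021; done February 27, 2021 — timely.
Step 4 — must wait 26 days from March 22, 2021 (end of the 23-day waiting period, which began when the termination notice is served on February 27, 2021), so not before April 17, 2021; April 18, 2021 is on or after that date.
Step 5 — counting 10 days from April 18, 2021 (when the dispute is referred to mediation) gives a deadline of April 28, 2021; completed April 27, 2021, before the deadline.
Step 6 — 20 and 29 days from May 17, 2021 (end of the 20-day hold period, which began when the mediation statement is delivered on April 27, 2021) are June 6, 2021 and June 15, 2021 respectively; June 9, 2021 falls inside that range.

Yes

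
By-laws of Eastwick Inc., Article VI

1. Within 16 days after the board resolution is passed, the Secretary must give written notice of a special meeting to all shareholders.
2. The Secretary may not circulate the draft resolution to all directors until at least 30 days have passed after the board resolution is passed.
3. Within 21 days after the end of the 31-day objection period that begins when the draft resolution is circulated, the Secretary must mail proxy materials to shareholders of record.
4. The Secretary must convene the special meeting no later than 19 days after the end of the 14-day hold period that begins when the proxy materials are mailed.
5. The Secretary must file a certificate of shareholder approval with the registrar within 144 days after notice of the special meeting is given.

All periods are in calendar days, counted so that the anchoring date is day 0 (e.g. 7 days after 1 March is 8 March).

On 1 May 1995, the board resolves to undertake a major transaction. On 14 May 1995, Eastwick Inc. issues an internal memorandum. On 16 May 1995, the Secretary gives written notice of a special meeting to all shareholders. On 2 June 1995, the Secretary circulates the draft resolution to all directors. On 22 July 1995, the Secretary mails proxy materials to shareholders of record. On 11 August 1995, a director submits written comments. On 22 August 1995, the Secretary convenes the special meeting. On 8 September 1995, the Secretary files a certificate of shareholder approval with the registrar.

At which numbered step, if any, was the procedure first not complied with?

Step 1: 16 days after 1 May 1995 (when the board resolution is passed) is 17 May 1995; 16 May 1995 is within that limit.
Step 2: the earliest permitted date is 30 days after 1 May 1995 (when the board resolution is passed), i.e. 31 May 1995; 2 June 1995 is on or after that date.
Step 3: 21 days after 3 July 1995 (end of the 31-day objection period, which began when the draft resolution is circulated on 2 June 1995) is 24 July 1995; 22 July 1995 is within that limit.
Step 4: 19 days after 5 August 1995 (end of the 14-day hold period, which began when the proxy materials are mailed on 22 July 1995) is 24 August 1995; completed 22 August 1995, before the deadline.
Step 5: 144 days after 16 May 1995 (when notice of the special meeting is given) is 7 October 1995; completed 8 September 1995, before the deadline.

None — every step was satisfied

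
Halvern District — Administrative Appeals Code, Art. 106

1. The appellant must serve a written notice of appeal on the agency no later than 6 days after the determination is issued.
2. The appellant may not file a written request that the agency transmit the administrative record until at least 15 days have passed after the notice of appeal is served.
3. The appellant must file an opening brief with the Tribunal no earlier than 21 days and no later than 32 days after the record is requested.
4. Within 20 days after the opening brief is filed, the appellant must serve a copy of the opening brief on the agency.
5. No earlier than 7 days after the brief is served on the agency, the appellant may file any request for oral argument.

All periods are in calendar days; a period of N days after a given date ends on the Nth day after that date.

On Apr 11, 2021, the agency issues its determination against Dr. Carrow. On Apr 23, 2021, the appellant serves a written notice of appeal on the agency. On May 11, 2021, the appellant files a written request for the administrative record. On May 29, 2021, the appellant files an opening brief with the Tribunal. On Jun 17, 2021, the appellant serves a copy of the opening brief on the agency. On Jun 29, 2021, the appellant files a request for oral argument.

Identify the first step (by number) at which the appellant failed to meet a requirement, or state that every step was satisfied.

(1) due by Apr 11, 2021 + 6 days = Apr 17, 2021; Apr 23, 2021 misses that deadline by 6 days.
Later steps need not be reached.

Step 1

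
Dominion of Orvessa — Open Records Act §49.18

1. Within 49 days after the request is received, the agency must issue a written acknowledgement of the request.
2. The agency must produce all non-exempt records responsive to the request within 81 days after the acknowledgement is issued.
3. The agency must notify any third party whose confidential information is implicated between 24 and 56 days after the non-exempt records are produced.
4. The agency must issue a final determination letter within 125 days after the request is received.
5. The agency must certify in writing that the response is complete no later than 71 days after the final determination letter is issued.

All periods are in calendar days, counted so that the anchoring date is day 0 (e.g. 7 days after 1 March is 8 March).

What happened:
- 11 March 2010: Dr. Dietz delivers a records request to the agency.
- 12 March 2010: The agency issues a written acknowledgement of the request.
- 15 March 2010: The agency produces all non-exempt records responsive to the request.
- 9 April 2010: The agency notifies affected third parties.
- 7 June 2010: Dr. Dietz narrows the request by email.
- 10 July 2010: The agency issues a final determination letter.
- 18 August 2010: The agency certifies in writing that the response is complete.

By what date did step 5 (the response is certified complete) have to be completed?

19 September 2010

Step 5 runs from 10 July 2010, when the final determination letter is issued. 71 days after 10 July 2010 is 19 September 2010.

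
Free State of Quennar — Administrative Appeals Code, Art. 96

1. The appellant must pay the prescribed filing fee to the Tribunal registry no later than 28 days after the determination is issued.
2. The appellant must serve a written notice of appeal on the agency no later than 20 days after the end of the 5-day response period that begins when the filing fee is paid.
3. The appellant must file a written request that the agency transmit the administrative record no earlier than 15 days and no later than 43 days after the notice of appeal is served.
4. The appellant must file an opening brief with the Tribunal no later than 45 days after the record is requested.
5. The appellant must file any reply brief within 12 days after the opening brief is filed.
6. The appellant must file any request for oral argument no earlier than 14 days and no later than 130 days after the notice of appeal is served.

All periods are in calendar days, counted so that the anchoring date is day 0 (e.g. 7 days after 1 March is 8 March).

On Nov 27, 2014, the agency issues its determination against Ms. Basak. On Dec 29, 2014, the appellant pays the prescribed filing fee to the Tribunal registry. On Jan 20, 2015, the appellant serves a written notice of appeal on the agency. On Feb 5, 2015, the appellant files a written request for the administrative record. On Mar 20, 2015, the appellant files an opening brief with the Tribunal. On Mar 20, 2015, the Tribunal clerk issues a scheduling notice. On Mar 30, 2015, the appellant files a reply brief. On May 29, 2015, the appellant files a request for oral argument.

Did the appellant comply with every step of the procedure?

No

(1) due by Nov 27, 2014 + 28 days = Dec 25, 2014; not done until Dec 29, 2014, 4 days after the deadline.
Later steps need not be reached.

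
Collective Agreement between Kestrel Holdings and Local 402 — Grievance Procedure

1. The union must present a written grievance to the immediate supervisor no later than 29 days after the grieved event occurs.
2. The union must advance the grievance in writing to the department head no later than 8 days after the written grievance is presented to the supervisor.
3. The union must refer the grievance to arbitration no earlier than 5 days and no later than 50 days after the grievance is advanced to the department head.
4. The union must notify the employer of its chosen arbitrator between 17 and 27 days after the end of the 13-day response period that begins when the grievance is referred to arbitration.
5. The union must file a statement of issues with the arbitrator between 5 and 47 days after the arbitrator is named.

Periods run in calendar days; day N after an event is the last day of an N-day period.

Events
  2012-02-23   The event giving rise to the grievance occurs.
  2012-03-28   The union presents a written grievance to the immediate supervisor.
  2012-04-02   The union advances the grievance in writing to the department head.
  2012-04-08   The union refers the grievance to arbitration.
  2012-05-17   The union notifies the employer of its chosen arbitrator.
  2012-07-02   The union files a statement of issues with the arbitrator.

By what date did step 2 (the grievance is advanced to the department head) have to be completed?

Step 2 runs from 2012-03-28, when the written grievance is presented to the supervisor. 8 days after 2012-03-28 is 2012-04-05.

2012-04-05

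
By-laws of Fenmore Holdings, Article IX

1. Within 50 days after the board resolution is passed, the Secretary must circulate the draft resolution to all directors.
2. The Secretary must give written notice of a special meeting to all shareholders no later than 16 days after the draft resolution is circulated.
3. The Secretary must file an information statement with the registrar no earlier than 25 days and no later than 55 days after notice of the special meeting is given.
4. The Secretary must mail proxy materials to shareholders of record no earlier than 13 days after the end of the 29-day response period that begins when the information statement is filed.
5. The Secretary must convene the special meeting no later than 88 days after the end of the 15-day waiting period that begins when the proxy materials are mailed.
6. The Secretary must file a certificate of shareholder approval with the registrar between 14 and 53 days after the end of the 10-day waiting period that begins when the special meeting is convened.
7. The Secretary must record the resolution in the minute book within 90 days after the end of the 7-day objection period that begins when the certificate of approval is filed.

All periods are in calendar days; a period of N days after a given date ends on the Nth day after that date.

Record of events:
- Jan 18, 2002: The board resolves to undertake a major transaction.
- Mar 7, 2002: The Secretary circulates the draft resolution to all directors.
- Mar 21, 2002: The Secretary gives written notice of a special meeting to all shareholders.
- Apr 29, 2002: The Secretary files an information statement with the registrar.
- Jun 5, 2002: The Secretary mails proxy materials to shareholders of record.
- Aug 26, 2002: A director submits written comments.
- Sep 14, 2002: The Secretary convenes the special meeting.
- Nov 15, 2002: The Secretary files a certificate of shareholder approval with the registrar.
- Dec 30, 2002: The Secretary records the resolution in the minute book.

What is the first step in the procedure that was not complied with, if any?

Step 1: 50 days after Jan 18, 2002 (when the board resolution is passed) is Mar 9, 2002; done Mar 7, 2002 — timely.
Step 2: 16 days after Mar 7, 2002 (when the draft resolution is circulated) is Mar 23, 2002; Mar 21, 2002 is within that limit.
Step 3: the window is 25–55 days after Mar 21, 2002 (when notice of the special meeting is given), so Apr 15, 2002 through May 15, 2002; done Apr 29, 2002, which is between those dates.
Step 4: the earliest permitted date is 13 days after May 28, 2002 (end of the 29-day response period, which began when the information statement is filed on Apr 29, 2002), i.e. Jun 10, 2002; Jun 5, 2002 is 5 days before the earliest permitted date.

Step 4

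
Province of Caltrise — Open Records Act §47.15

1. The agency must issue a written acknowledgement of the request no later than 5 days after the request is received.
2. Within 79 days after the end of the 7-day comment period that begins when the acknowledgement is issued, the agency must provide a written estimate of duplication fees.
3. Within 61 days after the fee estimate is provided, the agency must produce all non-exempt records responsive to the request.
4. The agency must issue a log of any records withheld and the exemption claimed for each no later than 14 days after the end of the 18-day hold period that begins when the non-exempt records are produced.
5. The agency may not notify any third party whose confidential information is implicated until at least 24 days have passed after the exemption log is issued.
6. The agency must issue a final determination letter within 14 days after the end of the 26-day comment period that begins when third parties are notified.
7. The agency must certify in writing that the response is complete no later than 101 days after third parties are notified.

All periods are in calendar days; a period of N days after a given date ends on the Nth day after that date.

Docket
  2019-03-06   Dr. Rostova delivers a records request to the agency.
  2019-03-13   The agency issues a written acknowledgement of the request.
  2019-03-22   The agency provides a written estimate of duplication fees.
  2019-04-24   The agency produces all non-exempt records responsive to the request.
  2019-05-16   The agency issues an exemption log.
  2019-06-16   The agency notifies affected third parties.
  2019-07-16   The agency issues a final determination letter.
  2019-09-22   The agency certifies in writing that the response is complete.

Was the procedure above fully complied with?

(1) due by 2019-03-06 + 5 days = 2019-03-11; done 2019-03-13 — 2 days late.

No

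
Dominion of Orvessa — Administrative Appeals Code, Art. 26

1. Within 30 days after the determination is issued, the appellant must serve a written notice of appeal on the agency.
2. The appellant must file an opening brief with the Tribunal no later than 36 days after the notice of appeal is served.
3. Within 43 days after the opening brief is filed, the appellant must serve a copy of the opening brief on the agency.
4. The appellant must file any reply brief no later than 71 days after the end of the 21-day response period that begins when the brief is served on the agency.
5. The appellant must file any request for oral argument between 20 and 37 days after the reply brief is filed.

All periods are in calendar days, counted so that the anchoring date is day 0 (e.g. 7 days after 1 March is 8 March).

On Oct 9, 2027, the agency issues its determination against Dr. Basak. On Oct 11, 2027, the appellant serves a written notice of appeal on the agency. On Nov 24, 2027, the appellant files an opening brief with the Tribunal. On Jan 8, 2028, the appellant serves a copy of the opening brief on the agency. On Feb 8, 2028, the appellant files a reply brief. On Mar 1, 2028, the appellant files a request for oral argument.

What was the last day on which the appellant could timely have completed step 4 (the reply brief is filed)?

Apr 9, 2028

The brief is served on the agency on Jan 8, 2028; the 21-day response period therefore ends Jan 29, 2028, and step 4 runs from that date. 71 days after Jan 29, 2028 is Apr 9, 2028.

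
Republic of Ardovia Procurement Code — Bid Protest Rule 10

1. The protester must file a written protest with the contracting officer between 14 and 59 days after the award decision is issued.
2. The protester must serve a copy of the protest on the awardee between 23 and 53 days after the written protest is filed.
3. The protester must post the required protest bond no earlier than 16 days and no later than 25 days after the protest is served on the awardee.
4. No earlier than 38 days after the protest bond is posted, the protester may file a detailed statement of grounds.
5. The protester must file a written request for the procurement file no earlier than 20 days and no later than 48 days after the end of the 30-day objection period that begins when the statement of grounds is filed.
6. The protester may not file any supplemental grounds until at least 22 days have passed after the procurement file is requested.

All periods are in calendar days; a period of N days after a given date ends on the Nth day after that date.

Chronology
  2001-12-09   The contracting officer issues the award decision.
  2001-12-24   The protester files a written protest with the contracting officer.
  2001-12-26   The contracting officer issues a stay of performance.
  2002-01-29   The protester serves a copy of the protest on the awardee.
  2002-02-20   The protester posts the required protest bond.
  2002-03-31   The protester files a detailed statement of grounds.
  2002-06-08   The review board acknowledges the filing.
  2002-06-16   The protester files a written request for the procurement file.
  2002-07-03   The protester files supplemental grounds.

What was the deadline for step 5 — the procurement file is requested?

2002-06-17

The statement of grounds is filed on 2002-03-31; the 30-day objection period therefore ends 2002-04-30, and step 5 runs from that date. The window is 20–48 days after 2002-04-30; it closes on 2002-06-17.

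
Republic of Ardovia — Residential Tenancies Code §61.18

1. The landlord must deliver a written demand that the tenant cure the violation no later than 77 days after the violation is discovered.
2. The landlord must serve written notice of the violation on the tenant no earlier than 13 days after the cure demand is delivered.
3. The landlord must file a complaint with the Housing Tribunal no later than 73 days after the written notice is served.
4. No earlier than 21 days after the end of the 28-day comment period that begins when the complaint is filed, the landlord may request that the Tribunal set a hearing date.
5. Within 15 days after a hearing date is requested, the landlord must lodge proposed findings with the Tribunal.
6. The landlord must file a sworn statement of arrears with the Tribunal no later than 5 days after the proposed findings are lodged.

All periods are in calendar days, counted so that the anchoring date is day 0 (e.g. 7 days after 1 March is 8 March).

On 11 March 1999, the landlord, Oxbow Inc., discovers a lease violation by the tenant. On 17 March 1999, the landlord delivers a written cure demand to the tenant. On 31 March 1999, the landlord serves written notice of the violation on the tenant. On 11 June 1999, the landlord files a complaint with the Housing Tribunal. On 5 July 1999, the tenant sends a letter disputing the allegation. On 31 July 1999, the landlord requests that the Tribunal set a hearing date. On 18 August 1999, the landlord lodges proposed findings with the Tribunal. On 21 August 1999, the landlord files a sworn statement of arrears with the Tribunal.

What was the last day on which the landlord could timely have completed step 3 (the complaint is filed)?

12 June 1999

Step 3 runs from 31 March 1999, when the written notice is served. 73 days after 31 March 1999 is 12 June 1999.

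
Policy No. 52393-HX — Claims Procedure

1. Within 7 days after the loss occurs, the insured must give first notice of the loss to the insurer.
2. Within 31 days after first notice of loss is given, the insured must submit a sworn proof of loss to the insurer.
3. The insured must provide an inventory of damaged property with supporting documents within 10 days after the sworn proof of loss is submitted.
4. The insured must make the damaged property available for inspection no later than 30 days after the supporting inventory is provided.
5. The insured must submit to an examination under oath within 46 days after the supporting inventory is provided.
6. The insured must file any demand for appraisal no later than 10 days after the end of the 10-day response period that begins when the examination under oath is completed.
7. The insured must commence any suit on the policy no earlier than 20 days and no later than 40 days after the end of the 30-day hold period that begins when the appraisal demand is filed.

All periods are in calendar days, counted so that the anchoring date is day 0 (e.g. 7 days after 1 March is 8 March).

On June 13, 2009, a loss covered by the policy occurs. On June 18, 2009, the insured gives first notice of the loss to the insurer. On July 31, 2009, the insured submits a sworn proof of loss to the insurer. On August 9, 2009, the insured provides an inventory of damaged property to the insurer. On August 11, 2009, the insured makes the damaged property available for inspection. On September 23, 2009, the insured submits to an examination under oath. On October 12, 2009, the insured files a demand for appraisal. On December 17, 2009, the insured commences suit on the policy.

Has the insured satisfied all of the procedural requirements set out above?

No

(1) due by June 13, 2009 + 7 days = June 20, 2009; done June 18, 2009 — timely.
(2) due by June 18, 2009 + 31 days = July 19, 2009; done July 31, 2009 — 12 days late.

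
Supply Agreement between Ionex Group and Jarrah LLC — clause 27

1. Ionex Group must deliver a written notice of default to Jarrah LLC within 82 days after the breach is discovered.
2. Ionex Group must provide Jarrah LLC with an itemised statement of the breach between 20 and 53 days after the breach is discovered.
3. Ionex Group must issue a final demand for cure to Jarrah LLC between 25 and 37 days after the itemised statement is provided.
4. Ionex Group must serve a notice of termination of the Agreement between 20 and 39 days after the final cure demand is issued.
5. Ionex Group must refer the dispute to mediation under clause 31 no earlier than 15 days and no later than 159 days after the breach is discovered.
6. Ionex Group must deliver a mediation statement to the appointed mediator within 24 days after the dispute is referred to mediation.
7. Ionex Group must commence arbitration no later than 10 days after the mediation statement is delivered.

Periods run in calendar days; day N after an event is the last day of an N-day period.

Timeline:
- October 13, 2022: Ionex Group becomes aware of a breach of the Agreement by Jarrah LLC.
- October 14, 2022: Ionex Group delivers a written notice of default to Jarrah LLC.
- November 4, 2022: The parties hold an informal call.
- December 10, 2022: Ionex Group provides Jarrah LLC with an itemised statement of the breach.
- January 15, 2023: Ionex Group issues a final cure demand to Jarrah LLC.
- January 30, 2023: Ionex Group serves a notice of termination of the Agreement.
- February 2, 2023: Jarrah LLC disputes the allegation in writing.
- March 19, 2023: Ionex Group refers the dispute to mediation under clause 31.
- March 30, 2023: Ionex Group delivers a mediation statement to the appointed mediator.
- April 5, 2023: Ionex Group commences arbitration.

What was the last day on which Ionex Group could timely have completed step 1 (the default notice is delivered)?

January 3, 2023

Step 1 runs from October 13, 2022, when the breach is discovered. 82 days after October 13, 2022 is January 3, 2023.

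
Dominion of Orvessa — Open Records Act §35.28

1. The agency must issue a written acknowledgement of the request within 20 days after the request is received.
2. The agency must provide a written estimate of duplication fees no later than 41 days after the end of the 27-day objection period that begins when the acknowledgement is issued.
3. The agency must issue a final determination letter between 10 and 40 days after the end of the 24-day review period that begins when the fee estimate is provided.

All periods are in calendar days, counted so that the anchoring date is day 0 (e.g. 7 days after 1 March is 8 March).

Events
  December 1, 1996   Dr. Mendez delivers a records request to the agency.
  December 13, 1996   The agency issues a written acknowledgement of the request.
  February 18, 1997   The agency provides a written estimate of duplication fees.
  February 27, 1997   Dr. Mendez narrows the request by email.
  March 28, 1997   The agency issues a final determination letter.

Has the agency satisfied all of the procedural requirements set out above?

Yes

(1) due by December 1, 1996 + 20 days = December 21, 1996; done December 13, 1996 — timely.
(2) due by January 9, 1997 + 41 days = February 19, 1997; done February 18, 1997 — timely.
(3) the permitted window runs from March 14, 1997 + 10 = March 24, 1997 to March 14, 1997 + 40 = April 23, 1997; done March 28, 1997 — within the window.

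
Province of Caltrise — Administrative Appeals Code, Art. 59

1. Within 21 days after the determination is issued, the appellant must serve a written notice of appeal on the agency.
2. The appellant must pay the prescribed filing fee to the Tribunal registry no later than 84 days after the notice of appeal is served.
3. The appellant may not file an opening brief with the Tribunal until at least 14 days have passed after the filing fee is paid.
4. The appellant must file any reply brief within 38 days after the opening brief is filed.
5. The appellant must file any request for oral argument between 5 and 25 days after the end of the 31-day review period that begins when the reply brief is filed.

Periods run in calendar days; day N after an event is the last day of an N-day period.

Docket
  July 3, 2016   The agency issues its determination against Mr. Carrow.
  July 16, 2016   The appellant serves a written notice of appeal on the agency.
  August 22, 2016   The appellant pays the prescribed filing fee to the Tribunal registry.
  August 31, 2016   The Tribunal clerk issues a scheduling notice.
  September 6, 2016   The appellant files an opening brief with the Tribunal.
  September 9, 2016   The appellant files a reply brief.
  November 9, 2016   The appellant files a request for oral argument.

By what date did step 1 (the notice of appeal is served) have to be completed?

Step 1 runs from July 3, 2016, when the determination is issued. 21 days after July 3, 2016 is July 24, 2016.

July 24, 2016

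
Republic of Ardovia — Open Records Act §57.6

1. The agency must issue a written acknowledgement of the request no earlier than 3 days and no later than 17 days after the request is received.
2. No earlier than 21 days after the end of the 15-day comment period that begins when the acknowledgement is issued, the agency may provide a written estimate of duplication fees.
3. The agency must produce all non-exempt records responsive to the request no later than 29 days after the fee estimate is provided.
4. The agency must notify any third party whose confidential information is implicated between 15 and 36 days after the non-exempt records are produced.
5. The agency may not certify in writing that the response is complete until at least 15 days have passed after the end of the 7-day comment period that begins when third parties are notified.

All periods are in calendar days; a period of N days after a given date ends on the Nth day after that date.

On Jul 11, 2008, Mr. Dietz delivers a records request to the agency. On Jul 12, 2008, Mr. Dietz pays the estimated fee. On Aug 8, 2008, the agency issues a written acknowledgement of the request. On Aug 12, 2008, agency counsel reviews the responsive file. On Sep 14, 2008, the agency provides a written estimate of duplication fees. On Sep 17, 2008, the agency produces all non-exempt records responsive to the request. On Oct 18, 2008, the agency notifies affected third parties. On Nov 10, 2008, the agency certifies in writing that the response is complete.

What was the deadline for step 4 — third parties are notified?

Step 4 runs from Sep 17, 2008, when the non-exempt records are produced. The window is 15–36 days after Sep 17, 2008; it closes on Oct 23, 2008.

Oct 23, 2008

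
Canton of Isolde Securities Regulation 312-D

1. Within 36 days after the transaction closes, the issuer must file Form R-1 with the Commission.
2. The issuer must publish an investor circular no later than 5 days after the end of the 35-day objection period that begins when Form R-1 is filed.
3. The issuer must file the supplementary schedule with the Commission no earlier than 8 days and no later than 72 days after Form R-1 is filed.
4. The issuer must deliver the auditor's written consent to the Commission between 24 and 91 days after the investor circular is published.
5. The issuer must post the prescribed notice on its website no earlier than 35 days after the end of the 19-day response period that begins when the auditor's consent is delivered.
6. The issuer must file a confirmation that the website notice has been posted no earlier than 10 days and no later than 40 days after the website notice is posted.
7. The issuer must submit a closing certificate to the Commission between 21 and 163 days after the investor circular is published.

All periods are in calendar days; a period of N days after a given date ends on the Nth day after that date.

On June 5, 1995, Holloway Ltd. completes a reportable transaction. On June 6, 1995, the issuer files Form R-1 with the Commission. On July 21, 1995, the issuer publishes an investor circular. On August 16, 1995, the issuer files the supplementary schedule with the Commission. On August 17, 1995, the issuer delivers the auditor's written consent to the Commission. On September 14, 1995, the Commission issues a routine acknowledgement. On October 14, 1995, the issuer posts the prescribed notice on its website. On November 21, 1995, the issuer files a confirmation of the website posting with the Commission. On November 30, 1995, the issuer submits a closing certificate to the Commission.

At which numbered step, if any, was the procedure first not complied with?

Step 1 — counting 36 days from June 5, 1995 (when the transaction closes) gives a deadline of July 11, 1995; done June 6, 1995 — timely.
Step 2 — counting 5 days from July 11, 1995 (end of the 35-day objection period, which began when Form R-1 is filed on June 6, 1995) gives a deadline of July 16, 1995; done July 21, 1995 — 5 days late.
Later steps need not be reached.

Step 2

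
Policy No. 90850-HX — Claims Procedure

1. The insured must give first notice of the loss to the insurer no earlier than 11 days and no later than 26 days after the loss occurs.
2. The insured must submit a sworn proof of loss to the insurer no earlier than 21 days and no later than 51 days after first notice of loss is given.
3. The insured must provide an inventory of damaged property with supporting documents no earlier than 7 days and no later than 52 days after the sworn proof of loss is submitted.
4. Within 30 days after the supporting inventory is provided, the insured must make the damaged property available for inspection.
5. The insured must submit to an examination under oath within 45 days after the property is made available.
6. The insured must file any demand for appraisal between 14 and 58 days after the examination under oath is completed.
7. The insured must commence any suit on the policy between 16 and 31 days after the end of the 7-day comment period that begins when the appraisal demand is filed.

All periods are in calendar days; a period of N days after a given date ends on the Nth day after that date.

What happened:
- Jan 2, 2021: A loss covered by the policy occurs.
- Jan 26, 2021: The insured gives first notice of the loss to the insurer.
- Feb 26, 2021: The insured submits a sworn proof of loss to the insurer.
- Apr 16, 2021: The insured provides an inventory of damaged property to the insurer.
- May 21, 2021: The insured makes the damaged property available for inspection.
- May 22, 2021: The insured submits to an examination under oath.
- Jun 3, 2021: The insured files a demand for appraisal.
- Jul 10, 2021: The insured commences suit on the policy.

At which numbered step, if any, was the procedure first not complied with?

(1) the permitted window runs from Jan 2, 2021 + 11 = Jan 13, 2021 to Jan 2, 2021 + 26 = Jan 28, 2021; Jan 26, 2021 falls inside that range.
(2) the permitted window runs from Jan 26, 2021 + 21 = Feb 16, 2021 to Jan 26, 2021 + 51 = Mar 18, 2021; done Feb 26, 2021, which is between those dates.
(3) the permitted window runs from Feb 26, 2021 + 7 = Mar 5, 2021 to Feb 26, 2021 + 52 = Apr 19, 2021; Apr 16, 2021 falls inside that range.
(4) due by Apr 16, 2021 + 30 days = May 16, 2021; not done until May 21, 2021, 5 days after the deadline.

Step 4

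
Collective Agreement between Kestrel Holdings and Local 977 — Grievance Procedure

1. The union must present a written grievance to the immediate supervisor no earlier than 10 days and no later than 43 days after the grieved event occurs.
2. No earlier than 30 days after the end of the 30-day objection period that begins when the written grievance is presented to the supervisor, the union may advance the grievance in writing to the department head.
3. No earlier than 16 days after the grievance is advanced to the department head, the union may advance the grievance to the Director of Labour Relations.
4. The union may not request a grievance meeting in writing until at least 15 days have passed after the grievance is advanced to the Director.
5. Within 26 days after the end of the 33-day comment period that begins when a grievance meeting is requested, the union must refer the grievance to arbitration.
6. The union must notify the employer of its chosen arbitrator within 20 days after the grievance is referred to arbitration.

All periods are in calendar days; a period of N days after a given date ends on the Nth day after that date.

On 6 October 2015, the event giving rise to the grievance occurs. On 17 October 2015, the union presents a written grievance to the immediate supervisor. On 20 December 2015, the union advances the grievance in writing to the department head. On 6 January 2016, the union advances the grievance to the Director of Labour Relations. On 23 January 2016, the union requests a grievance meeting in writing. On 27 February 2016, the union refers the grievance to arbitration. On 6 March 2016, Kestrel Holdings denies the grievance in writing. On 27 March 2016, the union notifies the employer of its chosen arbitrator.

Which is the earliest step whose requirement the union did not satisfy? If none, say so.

(1) the permitted window runs from 6 October 2015 + 10 = 16 October 2015 to 6 October 2015 + 43 = 18 November 2015; done 17 October 2015, which is between those dates.
(2) permitted from 16 November 2015 + 30 days = 16 December 2015 onward; 20 December 2015 is on or after that date.
(3) permitted from 20 December 2015 + 16 days = 5 January 2016 onward; done 6 January 2016, after the minimum wait.
(4) permitted from 6 January 2016 + 15 days = 21 January 2016 onward; done 23 January 2016 — permitted.
(5) due by 25 February 2016 + 26 days = 22 March 2016; completed 27 February 2016, before the deadline.
(6) due by 27 February 2016 + 20 days = 18 March 2016; done 27 March 2016 — 9 days late.

Step 6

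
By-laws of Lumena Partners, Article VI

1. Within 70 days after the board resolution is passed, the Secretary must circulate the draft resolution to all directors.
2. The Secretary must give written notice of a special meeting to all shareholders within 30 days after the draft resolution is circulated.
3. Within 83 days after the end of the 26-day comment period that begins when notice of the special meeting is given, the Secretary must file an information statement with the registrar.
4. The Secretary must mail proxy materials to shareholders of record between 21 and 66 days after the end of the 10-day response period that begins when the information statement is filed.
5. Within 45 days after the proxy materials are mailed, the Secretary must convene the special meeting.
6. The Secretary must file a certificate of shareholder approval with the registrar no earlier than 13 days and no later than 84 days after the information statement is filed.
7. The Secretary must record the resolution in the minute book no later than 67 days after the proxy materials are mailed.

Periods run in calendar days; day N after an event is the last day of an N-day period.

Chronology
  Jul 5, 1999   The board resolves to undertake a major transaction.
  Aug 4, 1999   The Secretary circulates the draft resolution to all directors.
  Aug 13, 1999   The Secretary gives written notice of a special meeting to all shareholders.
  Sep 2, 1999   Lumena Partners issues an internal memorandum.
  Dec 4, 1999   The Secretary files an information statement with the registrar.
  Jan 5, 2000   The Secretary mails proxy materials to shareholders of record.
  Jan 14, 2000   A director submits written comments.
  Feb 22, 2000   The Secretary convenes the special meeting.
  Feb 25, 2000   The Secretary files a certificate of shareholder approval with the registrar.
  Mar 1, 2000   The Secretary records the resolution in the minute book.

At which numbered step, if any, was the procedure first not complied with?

(1) due by Jul 5, 1999 + 70 days = Sep 13, 1999; completed Aug 4, 1999, before the deadline.
(2) due by Aug 4, 1999 + 30 days = Sep 3, 1999; completed Aug 13, 1999, before the deadline.
(3) due by Sep 8, 1999 + 83 days = Nov 30, 1999; Dec 4, 1999 misses that deadline by 4 days.
The analysis stops there.

Step 3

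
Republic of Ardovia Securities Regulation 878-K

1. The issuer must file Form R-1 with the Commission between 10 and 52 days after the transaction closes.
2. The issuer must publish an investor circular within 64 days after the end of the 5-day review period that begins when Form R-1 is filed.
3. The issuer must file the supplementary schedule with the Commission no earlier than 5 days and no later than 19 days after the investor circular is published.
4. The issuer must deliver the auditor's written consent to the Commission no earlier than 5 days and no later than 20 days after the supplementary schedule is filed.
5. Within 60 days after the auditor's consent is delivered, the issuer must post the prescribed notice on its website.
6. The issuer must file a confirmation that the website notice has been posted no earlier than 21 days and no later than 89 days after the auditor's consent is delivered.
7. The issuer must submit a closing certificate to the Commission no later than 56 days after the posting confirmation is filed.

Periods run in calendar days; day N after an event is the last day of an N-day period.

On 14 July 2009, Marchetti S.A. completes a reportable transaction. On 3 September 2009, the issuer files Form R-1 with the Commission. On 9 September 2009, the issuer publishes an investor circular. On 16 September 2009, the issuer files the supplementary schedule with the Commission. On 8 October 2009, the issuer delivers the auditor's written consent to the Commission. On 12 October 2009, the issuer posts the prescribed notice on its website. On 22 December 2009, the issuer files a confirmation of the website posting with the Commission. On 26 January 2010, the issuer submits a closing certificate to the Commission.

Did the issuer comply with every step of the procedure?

Step 1 — 10 and 52 days from 14 July 2009 (when the transaction closes) are 24 July 2009 and 4 September 2009 respectively; done 3 September 2009, which is between those dates.
Step 2 — counting 64 days from 8 September 2009 (end of the 5-day review period, which began when Form R-1 is filed on 3 September 2009) gives a deadline of 11 November 2009; 9 September 2009 is within that limit.
Step 3 — 5 and 19 days from 9 September 2009 (when the investor circular is published) are 14 September 2009 and 28 September 2009 respectively; done 16 September 2009 — within the window.
Step 4 — 5 and 20 days from 16 September 2009 (when the supplementary schedule is filed) are 21 September 2009 and 6 October 2009 respectively; done 8 October 2009 — 2 days after the window closed.
No need to go further; step 4 was not satisfied.

No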